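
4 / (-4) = -1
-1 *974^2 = -948676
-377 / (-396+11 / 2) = 754 / 781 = 0.97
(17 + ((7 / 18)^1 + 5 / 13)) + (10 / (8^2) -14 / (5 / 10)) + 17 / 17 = -33959 / 3744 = -9.07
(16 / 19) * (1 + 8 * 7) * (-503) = -24144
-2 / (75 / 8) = -16 / 75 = -0.21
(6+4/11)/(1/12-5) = -840/649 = -1.29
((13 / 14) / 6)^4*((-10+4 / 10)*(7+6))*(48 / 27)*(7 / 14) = -371293 / 5834430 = -0.06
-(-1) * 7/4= 7/4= 1.75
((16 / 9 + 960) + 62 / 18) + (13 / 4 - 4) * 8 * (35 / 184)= 798259 / 828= 964.08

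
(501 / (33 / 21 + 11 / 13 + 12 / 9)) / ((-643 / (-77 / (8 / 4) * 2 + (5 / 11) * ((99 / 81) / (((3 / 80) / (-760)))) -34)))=4665433409 / 1975296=2361.89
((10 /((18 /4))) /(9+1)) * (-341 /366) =-341 /1647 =-0.21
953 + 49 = 1002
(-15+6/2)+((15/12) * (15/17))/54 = -11.98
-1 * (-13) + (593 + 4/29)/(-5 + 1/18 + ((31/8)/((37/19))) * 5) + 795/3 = 153314110/386657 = 396.51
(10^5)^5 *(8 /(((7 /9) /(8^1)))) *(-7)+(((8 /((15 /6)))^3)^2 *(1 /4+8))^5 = -5364417978984511717143529142550253417728539885568 /931322574615478515625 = -5759999945453223278915065000.00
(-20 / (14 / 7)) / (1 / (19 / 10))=-19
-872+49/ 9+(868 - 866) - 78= -8483/ 9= -942.56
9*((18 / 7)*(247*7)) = 40014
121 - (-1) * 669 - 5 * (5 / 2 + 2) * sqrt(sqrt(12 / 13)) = -45 * 13^(3 / 4) * sqrt(2) * 3^(1 / 4) / 26 + 790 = 767.95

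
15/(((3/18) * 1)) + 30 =120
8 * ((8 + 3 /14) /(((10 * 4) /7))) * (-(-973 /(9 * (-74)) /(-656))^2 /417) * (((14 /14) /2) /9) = -156653 /20614836400128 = -0.00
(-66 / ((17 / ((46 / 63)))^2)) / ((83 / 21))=-46552 / 1511181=-0.03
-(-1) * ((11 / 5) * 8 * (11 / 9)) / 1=968 / 45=21.51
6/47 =0.13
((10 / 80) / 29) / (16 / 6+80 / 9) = 9 / 24128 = 0.00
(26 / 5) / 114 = 13 / 285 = 0.05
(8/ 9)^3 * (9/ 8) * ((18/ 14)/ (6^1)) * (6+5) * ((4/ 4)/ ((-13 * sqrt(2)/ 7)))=-176 * sqrt(2)/ 351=-0.71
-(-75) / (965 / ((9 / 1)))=0.70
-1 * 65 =-65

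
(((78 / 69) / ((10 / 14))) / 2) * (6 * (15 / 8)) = 819 / 92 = 8.90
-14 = -14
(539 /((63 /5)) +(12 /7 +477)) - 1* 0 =32854 /63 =521.49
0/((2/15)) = 0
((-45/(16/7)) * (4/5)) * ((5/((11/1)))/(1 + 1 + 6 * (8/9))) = -945/968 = -0.98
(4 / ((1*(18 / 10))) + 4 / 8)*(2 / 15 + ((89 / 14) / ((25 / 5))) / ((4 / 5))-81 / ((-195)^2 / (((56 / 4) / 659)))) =5640236119 / 1202806800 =4.69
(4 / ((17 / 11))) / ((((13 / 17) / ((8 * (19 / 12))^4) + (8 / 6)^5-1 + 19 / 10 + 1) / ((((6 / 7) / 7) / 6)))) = 111471370560 / 12902760192763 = 0.01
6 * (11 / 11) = 6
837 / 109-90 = -8973 / 109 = -82.32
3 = 3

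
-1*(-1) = 1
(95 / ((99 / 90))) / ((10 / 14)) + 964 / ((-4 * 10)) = 96.81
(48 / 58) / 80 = 3 / 290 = 0.01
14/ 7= 2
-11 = -11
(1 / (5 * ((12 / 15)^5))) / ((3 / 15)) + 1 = 4149 / 1024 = 4.05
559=559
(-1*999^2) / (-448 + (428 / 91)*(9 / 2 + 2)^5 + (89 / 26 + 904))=-726544728 / 40062811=-18.14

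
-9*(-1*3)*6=162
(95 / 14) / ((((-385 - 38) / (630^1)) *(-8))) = 475 / 376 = 1.26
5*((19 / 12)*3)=95 / 4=23.75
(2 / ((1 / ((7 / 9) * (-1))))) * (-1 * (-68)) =-952 / 9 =-105.78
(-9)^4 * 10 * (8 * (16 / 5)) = 1679616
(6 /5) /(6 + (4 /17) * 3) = 17 /95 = 0.18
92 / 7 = 13.14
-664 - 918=-1582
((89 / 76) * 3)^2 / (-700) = -71289 / 4043200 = -0.02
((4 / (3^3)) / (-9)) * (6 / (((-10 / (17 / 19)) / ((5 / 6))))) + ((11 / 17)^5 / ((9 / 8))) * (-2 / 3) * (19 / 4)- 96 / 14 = -328976234518 / 45888358383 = -7.17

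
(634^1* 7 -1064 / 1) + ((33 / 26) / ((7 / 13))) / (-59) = 3373.96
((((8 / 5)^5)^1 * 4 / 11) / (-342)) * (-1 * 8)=524288 / 5878125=0.09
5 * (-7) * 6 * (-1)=210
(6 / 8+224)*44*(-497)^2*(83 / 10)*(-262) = -26559172666873 / 5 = -5311834533374.60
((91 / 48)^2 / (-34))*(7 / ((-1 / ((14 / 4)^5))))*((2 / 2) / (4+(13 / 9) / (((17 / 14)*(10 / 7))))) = 4871256845 / 60571648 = 80.42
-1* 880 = -880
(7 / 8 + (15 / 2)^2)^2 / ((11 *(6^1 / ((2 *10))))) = 1044245 / 1056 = 988.87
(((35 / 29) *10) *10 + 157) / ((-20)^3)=-8053 / 232000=-0.03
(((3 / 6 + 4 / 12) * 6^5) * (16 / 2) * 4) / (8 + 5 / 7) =1451520 / 61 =23795.41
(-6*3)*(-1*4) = 72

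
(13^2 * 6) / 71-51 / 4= 435 / 284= 1.53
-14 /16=-7 /8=-0.88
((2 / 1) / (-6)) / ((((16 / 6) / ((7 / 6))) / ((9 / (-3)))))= 0.44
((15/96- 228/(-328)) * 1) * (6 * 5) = 16755/656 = 25.54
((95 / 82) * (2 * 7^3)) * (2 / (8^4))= 32585 / 83968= 0.39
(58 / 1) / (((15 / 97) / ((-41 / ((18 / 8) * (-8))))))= 115333 / 135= 854.32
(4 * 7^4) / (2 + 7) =9604 / 9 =1067.11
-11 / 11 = -1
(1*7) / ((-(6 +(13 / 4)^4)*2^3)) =-224 / 30097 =-0.01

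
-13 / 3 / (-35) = 13 / 105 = 0.12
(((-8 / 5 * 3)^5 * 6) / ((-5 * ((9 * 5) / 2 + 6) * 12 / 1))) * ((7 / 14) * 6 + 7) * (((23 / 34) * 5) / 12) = 5087232 / 201875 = 25.20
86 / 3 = 28.67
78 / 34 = 39 / 17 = 2.29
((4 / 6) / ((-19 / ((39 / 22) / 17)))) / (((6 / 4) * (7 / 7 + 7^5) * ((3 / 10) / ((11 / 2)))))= -65 / 24430428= -0.00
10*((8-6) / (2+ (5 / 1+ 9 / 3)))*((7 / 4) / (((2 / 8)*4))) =7 / 2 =3.50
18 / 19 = 0.95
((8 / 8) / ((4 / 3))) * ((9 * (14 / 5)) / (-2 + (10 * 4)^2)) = 189 / 15980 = 0.01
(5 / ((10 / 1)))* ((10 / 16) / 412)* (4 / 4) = 5 / 6592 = 0.00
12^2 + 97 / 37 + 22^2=630.62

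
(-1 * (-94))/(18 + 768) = 47/393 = 0.12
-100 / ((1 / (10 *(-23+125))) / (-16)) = 1632000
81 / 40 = 2.02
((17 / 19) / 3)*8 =136 / 57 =2.39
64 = 64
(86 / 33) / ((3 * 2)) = 43 / 99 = 0.43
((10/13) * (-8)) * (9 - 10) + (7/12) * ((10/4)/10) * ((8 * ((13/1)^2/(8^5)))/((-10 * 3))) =471843821/76677120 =6.15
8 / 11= 0.73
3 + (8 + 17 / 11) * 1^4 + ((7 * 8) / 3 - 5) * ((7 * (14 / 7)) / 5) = 8384 / 165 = 50.81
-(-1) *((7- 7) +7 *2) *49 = 686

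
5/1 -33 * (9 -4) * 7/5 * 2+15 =-442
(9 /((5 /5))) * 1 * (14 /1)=126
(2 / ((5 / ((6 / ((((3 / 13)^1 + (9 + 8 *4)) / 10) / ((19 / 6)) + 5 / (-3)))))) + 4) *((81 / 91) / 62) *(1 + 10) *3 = -4661712 / 3811171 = -1.22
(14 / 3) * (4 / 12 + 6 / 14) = 32 / 9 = 3.56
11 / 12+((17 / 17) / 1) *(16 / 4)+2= 83 / 12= 6.92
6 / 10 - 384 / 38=-903 / 95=-9.51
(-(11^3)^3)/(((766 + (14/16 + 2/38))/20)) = -7168160980640/116573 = -61490748.12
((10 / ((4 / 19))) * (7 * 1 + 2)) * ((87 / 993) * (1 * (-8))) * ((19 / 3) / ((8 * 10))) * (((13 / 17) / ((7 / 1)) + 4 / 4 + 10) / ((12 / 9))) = -62280081 / 315112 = -197.64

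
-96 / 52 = -1.85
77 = 77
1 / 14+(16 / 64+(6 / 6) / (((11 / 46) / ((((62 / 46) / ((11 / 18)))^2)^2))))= 5446697835429 / 54866210476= 99.27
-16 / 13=-1.23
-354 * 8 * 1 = -2832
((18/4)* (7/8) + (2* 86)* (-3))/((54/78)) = -35503/48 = -739.65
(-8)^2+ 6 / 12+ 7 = 143 / 2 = 71.50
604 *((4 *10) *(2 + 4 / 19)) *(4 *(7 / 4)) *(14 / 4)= 24860640 / 19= 1308454.74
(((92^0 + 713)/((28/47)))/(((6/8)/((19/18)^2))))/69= 288439/11178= 25.80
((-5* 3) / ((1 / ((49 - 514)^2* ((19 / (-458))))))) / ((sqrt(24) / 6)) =61624125* sqrt(6) / 916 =164790.02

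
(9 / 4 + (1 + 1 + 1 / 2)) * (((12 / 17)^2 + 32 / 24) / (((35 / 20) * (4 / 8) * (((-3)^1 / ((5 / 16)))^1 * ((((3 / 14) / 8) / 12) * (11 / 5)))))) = -6034400 / 28611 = -210.91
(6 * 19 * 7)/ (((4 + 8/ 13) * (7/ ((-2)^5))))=-3952/ 5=-790.40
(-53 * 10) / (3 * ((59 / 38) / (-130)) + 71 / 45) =-343.72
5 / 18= 0.28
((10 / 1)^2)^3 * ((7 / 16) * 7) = 3062500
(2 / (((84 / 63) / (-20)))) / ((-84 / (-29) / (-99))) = 14355 / 14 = 1025.36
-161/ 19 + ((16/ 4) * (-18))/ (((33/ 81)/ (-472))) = 17432021/ 209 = 83406.80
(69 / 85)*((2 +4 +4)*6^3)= 29808 / 17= 1753.41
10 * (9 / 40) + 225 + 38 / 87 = 79235 / 348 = 227.69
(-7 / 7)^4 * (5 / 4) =5 / 4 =1.25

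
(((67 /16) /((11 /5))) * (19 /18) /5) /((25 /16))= 1273 /4950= 0.26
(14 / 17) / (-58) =-7 / 493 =-0.01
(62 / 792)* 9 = 31 / 44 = 0.70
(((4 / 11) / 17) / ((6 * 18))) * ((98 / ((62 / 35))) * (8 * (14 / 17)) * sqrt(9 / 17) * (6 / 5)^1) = 76832 * sqrt(17) / 5025999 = 0.06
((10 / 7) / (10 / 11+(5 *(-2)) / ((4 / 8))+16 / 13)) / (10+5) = -143 / 26817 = -0.01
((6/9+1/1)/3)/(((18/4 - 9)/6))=-20/27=-0.74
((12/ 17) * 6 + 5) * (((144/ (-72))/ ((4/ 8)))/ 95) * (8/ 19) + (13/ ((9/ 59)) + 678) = 210730049/ 276165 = 763.06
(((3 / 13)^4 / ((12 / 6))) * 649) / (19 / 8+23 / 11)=771012 / 3741491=0.21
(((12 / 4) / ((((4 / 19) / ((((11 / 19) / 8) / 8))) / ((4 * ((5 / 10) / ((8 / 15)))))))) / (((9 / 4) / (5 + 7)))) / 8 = 165 / 512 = 0.32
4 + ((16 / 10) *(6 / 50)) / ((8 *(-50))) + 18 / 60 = 13436 / 3125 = 4.30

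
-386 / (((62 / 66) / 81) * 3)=-343926 / 31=-11094.39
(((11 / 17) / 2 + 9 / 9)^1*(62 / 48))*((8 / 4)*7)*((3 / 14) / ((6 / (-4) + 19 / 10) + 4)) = 6975 / 5984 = 1.17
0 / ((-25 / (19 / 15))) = 0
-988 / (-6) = 494 / 3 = 164.67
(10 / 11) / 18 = 5 / 99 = 0.05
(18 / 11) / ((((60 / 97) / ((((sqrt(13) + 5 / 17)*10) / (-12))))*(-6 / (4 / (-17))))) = -97*sqrt(13) / 1122 - 485 / 19074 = -0.34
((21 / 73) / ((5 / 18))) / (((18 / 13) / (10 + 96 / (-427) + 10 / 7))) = 186576 / 22265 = 8.38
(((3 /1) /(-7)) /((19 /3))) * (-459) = 4131 /133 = 31.06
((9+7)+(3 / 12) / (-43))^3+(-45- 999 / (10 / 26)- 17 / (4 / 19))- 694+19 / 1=17641305899 / 25442240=693.39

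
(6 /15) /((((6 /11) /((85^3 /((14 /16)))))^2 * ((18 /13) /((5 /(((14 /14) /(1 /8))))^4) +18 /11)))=13051636137718750000 /211075389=61834002531.29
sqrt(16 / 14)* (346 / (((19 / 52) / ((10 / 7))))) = 359840* sqrt(14) / 931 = 1446.18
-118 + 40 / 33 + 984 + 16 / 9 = 86030 / 99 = 868.99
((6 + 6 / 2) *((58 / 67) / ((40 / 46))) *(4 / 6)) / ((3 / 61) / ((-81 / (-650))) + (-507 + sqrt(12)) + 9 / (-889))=-1086641426373574491 / 92159925483121603540 - 4289807546835489 *sqrt(3) / 92159925483121603540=-0.01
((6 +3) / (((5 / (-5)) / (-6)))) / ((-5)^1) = -54 / 5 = -10.80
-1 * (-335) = 335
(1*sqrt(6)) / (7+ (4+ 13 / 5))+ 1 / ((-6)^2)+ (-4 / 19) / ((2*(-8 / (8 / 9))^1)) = 0.22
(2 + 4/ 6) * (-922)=-7376/ 3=-2458.67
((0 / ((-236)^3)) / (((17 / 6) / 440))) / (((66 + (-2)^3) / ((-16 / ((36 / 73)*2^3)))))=0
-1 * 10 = -10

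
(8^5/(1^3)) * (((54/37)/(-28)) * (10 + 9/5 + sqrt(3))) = -26099712/1295 - 442368 * sqrt(3)/259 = -23112.53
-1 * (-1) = 1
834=834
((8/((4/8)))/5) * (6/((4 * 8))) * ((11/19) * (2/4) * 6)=99/95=1.04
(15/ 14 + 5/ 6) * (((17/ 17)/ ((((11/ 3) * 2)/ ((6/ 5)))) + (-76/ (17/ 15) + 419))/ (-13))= -2633744/ 51051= -51.59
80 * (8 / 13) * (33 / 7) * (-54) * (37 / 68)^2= -97582320 / 26299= -3710.50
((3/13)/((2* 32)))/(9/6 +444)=1/123552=0.00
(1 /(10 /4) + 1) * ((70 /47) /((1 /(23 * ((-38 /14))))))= -130.17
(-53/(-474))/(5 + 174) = 53/84846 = 0.00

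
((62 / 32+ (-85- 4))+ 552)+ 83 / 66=246151 / 528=466.20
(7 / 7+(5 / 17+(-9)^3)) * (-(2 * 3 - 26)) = -247420 / 17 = -14554.12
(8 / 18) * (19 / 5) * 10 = 152 / 9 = 16.89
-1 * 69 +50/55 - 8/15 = -11323/165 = -68.62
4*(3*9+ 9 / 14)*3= 331.71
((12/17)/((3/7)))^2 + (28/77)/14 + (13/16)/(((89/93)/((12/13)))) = 27905363/7922068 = 3.52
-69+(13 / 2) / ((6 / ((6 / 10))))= -1367 / 20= -68.35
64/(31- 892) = -64/861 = -0.07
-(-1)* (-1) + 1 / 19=-18 / 19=-0.95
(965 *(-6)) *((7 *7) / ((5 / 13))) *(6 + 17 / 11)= -61224618 / 11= -5565874.36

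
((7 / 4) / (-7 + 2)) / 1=-7 / 20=-0.35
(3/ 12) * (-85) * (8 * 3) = -510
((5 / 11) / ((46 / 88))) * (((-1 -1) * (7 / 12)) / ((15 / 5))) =-70 / 207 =-0.34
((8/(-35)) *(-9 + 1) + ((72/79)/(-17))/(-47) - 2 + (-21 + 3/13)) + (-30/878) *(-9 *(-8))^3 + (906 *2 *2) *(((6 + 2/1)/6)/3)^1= -422256302656736/37824312435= -11163.62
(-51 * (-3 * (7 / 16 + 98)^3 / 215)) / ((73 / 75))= 8966529140625 / 12857344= 697385.80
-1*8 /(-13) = 8 /13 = 0.62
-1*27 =-27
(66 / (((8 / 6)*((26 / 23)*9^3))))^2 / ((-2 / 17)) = -1088153 / 35481888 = -0.03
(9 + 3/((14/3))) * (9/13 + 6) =11745/182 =64.53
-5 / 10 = -1 / 2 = -0.50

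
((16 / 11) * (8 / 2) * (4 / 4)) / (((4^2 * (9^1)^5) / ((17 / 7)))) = 68 / 4546773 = 0.00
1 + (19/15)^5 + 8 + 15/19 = 188289631/14428125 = 13.05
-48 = -48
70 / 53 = 1.32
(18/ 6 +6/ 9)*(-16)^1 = -176/ 3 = -58.67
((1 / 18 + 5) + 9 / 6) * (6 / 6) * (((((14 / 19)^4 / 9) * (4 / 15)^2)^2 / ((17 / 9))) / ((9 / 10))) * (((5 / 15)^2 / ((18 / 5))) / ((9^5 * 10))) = 11145158950912 / 10192902154614129697282125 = 0.00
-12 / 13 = -0.92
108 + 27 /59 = 6399 /59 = 108.46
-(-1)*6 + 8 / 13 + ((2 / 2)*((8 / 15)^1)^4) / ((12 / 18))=1477874 / 219375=6.74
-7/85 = -0.08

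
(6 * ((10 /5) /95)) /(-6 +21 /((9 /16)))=18 /4465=0.00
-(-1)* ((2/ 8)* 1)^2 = 1/ 16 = 0.06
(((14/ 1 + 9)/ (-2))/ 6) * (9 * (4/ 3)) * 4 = -92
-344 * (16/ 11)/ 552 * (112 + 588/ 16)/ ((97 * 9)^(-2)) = -25998760620/ 253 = -102761899.68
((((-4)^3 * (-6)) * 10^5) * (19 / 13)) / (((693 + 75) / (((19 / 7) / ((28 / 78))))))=27075000 / 49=552551.02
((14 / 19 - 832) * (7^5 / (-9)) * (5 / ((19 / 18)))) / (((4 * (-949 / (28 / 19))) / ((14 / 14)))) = -18581483060 / 6509191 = -2854.65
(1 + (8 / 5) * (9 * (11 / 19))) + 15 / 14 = 13843 / 1330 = 10.41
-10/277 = -0.04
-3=-3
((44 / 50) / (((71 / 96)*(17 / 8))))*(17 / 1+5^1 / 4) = 308352 / 30175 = 10.22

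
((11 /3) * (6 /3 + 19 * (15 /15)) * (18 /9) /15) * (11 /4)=847 /30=28.23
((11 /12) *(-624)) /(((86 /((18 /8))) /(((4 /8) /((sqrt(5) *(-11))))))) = 117 *sqrt(5) /860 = 0.30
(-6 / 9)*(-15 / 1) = 10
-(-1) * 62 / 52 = 31 / 26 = 1.19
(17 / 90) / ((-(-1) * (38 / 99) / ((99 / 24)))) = 6171 / 3040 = 2.03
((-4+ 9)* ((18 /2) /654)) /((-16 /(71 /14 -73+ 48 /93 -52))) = 777375 /1513792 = 0.51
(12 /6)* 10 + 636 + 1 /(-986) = 646815 /986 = 656.00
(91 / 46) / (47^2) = 91 / 101614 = 0.00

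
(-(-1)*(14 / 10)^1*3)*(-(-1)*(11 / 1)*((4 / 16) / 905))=231 / 18100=0.01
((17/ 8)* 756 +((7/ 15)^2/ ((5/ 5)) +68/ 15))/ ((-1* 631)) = -725063/ 283950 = -2.55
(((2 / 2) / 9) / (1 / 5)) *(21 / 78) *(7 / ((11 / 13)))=245 / 198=1.24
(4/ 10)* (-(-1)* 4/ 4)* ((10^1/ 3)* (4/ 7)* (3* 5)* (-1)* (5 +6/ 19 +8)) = -20240/ 133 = -152.18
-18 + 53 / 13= -13.92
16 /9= 1.78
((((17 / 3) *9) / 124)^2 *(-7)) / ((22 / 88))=-18207 / 3844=-4.74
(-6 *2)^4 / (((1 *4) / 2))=10368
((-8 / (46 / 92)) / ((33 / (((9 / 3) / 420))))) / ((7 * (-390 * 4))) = 0.00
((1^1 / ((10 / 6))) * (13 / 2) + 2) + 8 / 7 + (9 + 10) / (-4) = 321 / 140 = 2.29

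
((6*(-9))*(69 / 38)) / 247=-0.40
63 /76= 0.83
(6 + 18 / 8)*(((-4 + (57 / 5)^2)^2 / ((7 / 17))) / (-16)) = -5562988761 / 280000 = -19867.82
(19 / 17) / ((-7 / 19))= -3.03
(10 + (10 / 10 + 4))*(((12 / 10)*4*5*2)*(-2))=-1440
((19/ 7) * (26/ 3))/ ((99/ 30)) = 4940/ 693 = 7.13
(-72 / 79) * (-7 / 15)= 168 / 395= 0.43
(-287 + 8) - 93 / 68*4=-284.47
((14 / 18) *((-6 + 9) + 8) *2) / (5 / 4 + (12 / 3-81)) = -616 / 2727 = -0.23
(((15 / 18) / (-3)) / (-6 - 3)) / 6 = 5 / 972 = 0.01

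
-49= -49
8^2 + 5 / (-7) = 443 / 7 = 63.29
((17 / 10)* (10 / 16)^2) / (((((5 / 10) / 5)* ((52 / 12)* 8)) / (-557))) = -710175 / 6656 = -106.70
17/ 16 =1.06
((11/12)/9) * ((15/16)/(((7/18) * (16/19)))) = 1045/3584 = 0.29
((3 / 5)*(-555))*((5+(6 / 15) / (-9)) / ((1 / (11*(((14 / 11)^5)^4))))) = -690346775514024897676312576 / 305795452242072731455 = -2257544.28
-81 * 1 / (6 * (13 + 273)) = -27 / 572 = -0.05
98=98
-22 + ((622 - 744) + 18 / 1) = -126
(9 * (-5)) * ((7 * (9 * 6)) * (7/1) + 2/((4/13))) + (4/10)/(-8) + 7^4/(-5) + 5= -479351/4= -119837.75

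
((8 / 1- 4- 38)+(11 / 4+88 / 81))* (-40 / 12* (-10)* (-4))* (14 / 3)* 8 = 109457600 / 729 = 150147.60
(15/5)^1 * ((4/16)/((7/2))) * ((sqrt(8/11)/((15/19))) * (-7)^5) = -45619 * sqrt(22)/55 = -3890.40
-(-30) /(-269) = -30 /269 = -0.11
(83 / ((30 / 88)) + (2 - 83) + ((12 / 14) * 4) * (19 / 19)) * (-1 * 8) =-139352 / 105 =-1327.16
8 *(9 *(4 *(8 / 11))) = 209.45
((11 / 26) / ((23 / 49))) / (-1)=-539 / 598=-0.90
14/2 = 7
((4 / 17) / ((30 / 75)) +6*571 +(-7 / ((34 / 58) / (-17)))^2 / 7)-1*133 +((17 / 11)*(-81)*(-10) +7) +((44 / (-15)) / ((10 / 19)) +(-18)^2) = 150878609 / 14025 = 10757.83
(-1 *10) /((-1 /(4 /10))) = 4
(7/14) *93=93/2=46.50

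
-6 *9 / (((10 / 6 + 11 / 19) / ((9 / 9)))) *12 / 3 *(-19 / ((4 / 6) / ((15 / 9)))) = 146205 / 32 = 4568.91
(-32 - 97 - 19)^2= 21904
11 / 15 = 0.73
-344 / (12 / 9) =-258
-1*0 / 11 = 0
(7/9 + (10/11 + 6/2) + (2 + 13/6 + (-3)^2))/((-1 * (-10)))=707/396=1.79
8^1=8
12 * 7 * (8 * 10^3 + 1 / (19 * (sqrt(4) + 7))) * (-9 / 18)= -19152014 / 57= -336000.25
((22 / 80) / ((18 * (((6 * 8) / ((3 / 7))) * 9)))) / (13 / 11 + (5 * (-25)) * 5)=-121 / 4980165120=-0.00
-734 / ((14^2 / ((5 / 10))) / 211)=-77437 / 196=-395.09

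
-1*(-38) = 38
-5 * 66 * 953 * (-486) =152842140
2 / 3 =0.67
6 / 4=1.50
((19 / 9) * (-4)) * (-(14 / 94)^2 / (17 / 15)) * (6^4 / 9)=893760 / 37553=23.80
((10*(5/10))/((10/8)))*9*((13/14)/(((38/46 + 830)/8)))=43056/133763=0.32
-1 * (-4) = 4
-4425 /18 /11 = -1475 /66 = -22.35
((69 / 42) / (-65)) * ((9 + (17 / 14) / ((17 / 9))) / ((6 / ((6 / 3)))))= -207 / 2548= -0.08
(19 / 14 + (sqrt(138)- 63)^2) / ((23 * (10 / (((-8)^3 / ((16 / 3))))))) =-1380408 / 805 + 6048 * sqrt(138) / 115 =-1096.98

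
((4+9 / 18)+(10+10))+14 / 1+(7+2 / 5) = 45.90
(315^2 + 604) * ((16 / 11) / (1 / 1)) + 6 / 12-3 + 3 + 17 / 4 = 6389265 / 44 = 145210.57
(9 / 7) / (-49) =-0.03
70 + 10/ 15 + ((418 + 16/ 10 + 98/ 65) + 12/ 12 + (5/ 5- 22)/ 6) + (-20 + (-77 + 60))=176387/ 390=452.27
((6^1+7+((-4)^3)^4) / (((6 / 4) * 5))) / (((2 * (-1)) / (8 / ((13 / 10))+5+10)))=-922747595 / 39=-23660194.74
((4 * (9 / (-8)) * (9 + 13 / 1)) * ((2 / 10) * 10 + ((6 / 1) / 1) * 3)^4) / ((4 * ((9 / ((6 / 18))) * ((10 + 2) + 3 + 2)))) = -440000 / 51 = -8627.45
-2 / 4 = -1 / 2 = -0.50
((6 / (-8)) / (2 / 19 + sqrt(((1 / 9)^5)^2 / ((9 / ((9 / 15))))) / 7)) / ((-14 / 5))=104342023199925 / 41004584554316 - 319750335* sqrt(15) / 82009169108632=2.54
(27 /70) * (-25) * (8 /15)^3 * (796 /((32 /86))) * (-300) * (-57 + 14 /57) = -7086565120 /133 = -53282444.51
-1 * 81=-81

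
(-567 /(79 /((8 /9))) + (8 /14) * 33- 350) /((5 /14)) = -74660 /79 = -945.06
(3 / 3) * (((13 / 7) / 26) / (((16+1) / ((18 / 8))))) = 0.01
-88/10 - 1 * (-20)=56/5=11.20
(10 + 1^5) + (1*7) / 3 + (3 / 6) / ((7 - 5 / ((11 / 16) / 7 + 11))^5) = 2860751353567823979409 / 214555683884023660206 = 13.33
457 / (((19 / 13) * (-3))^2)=77233 / 3249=23.77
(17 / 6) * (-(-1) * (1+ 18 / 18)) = 17 / 3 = 5.67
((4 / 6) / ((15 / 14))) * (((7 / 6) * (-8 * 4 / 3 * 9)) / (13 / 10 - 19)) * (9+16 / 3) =269696 / 4779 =56.43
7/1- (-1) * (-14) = -7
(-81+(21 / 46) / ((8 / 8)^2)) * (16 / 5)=-5928 / 23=-257.74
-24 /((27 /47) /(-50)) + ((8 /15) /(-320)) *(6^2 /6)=1879991 /900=2088.88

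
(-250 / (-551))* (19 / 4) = 125 / 58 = 2.16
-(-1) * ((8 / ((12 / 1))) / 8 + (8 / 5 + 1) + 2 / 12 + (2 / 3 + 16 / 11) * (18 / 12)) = 1327 / 220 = 6.03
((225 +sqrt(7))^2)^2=(sqrt(7) +225)^4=2685580636.34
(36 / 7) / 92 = 9 / 161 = 0.06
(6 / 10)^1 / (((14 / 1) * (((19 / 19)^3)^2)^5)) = 3 / 70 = 0.04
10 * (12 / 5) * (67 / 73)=1608 / 73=22.03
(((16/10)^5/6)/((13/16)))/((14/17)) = 2228224/853125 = 2.61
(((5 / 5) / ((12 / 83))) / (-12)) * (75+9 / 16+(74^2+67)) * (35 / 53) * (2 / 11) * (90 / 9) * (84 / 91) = -1305753925 / 363792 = -3589.29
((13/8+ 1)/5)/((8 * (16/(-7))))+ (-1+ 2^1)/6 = 2119/15360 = 0.14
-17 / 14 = -1.21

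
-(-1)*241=241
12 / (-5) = -12 / 5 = -2.40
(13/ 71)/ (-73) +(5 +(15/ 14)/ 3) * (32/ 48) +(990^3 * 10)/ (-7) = -7184371005788/ 5183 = -1386141425.00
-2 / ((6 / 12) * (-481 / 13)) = 4 / 37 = 0.11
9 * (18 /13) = 162 /13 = 12.46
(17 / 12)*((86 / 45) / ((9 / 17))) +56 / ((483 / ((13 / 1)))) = 370061 / 55890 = 6.62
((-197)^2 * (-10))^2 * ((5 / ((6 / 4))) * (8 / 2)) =6024553924000 / 3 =2008184641333.33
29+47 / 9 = 308 / 9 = 34.22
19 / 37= 0.51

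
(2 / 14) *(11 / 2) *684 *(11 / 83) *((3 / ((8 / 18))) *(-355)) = -198323235 / 1162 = -170674.04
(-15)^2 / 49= 225 / 49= 4.59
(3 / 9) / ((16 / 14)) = 7 / 24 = 0.29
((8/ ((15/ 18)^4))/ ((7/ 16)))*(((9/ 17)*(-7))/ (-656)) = 93312/ 435625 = 0.21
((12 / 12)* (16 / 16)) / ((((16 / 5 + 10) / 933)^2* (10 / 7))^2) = 11459816005225 / 937024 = 12230013.32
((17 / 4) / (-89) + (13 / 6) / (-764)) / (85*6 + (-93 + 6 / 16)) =-20639 / 170278983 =-0.00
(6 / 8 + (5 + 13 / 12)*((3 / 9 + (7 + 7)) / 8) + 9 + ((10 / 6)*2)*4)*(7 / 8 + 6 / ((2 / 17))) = 4061605 / 2304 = 1762.85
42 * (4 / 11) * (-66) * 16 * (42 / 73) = -677376 / 73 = -9279.12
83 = 83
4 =4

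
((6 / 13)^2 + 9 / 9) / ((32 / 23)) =4715 / 5408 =0.87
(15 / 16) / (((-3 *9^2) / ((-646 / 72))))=1615 / 46656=0.03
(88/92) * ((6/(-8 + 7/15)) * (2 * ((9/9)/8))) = -0.19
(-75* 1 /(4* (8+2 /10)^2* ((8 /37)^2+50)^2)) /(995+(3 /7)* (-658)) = -1171350625 /7501612498427184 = -0.00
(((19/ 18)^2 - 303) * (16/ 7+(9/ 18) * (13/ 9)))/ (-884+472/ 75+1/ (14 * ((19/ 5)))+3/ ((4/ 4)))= 17608425275/ 16961422356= 1.04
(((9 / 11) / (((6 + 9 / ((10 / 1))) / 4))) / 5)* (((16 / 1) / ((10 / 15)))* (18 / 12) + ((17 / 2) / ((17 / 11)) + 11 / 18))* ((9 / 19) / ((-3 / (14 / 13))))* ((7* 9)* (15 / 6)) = -6685560 / 62491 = -106.98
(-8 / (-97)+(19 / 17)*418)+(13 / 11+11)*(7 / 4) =17724601 / 36278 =488.58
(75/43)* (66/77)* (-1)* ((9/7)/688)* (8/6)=-0.00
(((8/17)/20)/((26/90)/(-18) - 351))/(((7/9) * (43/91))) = -2916/15987701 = -0.00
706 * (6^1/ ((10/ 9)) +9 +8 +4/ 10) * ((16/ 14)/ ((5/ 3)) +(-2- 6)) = -20603904/ 175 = -117736.59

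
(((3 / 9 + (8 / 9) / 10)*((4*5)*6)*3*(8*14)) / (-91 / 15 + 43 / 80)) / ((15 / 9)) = -2451456 / 1327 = -1847.37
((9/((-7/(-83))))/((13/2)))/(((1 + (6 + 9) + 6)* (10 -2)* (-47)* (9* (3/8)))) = -83/141141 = -0.00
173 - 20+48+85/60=2429/12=202.42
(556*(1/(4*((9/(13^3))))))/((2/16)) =2443064/9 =271451.56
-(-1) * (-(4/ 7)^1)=-4/ 7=-0.57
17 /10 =1.70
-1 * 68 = -68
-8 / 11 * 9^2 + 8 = -560 / 11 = -50.91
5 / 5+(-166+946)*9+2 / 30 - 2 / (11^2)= 12743206 / 1815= 7021.05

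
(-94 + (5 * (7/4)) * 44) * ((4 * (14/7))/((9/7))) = 5432/3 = 1810.67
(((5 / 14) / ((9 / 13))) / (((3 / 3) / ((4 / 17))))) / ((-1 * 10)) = -13 / 1071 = -0.01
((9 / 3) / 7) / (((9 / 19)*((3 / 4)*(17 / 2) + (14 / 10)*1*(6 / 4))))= 0.11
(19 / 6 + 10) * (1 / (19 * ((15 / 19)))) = 79 / 90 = 0.88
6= 6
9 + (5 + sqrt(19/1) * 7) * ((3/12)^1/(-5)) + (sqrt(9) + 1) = 51/4 - 7 * sqrt(19)/20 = 11.22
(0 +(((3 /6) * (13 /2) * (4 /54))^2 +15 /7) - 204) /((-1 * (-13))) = -4119125 /265356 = -15.52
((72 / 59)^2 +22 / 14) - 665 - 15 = -16494981 / 24367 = -676.94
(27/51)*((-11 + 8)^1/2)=-0.79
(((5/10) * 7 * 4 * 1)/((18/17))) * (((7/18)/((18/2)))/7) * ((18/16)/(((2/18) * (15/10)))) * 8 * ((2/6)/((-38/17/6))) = -2023/513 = -3.94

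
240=240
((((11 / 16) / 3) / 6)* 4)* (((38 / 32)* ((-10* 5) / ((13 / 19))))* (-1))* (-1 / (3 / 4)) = -99275 / 5616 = -17.68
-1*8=-8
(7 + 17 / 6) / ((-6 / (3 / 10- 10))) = 5723 / 360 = 15.90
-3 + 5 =2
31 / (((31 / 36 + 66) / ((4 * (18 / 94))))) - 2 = -186082 / 113129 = -1.64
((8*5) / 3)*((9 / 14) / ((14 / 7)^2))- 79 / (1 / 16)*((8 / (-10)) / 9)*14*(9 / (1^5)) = 495563 / 35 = 14158.94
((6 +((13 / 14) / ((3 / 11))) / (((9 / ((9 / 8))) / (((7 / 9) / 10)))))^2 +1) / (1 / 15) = 560.97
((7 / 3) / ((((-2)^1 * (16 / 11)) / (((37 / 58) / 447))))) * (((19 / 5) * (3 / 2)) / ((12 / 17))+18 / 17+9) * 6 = -35131019 / 282074880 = -0.12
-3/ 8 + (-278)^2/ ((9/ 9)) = 618269/ 8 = 77283.62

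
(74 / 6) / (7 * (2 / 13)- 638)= -0.02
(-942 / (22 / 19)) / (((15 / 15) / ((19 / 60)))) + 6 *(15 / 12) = -55027 / 220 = -250.12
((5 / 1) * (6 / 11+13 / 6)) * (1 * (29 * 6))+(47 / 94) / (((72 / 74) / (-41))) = 1852073 / 792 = 2338.48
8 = 8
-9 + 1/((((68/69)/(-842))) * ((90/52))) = -128174/255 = -502.64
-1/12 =-0.08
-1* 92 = -92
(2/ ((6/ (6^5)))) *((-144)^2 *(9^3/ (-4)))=-9795520512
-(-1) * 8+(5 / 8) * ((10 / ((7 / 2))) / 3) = 361 / 42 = 8.60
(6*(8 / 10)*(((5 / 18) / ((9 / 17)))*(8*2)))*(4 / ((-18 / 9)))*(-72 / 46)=8704 / 69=126.14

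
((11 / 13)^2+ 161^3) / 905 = 141056922 / 30589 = 4611.36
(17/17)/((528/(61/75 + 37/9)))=277/29700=0.01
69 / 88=0.78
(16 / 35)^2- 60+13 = -57319 / 1225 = -46.79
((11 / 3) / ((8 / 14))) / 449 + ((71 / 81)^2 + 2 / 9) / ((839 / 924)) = 3642134419 / 3295467828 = 1.11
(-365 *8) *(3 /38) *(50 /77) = -149.69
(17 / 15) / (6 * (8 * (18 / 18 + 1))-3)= 17 / 1395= 0.01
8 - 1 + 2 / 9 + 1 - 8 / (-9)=82 / 9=9.11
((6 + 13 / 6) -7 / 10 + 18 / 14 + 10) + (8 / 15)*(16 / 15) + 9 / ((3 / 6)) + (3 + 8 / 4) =66656 / 1575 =42.32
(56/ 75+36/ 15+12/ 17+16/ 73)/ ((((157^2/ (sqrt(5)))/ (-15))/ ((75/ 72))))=-236860 * sqrt(5)/ 91768227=-0.01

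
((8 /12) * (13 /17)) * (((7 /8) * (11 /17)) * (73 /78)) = 5621 /20808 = 0.27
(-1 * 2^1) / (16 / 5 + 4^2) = -5 / 48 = -0.10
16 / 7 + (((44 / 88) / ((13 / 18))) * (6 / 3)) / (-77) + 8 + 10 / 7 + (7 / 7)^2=12709 / 1001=12.70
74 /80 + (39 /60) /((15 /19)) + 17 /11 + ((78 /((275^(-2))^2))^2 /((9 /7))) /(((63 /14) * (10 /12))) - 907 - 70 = 90802477814225260414524513 /2200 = 41273853551920572915692.96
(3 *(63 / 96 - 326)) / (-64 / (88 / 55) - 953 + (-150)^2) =-10411 / 229408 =-0.05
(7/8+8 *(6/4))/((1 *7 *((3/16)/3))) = 206/7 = 29.43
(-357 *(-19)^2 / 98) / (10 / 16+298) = -4.40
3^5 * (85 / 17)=1215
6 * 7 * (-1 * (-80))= 3360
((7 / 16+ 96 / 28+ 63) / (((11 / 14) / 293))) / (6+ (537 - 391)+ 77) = 2194277 / 20152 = 108.89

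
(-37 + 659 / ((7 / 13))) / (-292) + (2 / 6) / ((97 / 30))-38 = -2079905 / 49567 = -41.96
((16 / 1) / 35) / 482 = 0.00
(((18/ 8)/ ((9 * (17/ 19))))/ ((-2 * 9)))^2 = 361/ 1498176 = 0.00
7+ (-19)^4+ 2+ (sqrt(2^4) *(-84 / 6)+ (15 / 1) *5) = 130349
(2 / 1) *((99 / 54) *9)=33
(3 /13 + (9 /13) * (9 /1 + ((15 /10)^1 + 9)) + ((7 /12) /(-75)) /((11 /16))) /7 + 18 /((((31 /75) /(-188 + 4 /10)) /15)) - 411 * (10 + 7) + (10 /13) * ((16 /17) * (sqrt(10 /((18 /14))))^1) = -258393322199 /1994850 + 160 * sqrt(70) /663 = -129528.18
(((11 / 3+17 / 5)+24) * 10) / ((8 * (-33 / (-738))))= 9553 / 11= 868.45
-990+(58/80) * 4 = -9871/10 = -987.10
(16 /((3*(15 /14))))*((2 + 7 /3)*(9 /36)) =728 /135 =5.39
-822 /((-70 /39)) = 16029 /35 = 457.97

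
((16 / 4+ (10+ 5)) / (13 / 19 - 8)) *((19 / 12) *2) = -6859 / 834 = -8.22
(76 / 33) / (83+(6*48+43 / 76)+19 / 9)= 0.01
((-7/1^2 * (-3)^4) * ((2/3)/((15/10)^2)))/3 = -56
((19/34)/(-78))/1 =-19/2652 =-0.01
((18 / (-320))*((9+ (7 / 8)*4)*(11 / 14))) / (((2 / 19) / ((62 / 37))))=-291555 / 33152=-8.79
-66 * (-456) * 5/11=13680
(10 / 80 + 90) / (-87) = -721 / 696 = -1.04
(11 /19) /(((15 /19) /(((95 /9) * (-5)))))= -1045 /27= -38.70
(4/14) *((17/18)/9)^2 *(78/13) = 289/15309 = 0.02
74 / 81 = 0.91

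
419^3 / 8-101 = 73559251 / 8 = 9194906.38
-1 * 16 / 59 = -0.27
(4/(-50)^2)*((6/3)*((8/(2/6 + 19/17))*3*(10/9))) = 272/4625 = 0.06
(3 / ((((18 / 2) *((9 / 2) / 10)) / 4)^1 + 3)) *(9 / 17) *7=2.77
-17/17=-1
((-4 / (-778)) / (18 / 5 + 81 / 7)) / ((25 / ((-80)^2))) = 17920 / 206559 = 0.09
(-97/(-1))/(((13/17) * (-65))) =-1649/845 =-1.95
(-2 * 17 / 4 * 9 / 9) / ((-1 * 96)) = 0.09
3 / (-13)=-3 / 13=-0.23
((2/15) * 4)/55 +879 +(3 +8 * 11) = 800258/825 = 970.01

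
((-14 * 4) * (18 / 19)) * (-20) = 20160 / 19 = 1061.05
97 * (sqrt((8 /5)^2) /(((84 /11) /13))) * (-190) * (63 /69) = -1054196 /23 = -45834.61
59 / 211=0.28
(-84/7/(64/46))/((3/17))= -48.88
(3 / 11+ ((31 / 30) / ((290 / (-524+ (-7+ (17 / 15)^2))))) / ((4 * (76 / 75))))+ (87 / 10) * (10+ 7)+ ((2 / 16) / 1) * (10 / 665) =45121300669 / 305474400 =147.71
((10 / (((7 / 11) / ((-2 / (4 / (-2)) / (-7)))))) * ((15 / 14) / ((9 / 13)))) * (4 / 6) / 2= -3575 / 3087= -1.16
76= 76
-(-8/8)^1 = 1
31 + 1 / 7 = 218 / 7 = 31.14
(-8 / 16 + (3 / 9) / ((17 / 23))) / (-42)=5 / 4284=0.00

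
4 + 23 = 27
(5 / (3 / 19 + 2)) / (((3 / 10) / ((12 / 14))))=1900 / 287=6.62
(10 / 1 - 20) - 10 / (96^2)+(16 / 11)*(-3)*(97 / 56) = -6230401 / 354816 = -17.56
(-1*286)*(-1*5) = 1430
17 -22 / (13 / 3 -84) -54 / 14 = 22450 / 1673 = 13.42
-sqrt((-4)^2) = -4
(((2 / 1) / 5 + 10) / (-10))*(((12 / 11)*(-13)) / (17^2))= 4056 / 79475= 0.05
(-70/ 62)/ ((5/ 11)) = -77/ 31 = -2.48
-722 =-722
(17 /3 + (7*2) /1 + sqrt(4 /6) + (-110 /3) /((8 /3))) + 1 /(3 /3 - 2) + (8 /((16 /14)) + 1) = sqrt(6) /3 + 155 /12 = 13.73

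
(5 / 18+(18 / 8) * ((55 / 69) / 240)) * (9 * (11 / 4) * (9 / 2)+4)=3488017 / 105984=32.91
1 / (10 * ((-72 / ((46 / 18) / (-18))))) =23 / 116640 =0.00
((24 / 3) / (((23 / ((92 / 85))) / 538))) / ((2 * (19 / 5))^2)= 21520 / 6137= 3.51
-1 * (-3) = 3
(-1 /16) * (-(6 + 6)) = 0.75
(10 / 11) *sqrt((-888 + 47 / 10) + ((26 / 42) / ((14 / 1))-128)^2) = sqrt(33471006055) / 1617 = 113.14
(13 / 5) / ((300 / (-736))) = -2392 / 375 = -6.38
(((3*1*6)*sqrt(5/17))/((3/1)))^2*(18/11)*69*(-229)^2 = 62693636.15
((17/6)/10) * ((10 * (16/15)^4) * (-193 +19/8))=-4247552/6075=-699.19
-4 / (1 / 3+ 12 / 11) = -132 / 47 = -2.81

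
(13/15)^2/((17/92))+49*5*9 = 8449673/3825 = 2209.06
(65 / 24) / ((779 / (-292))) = -4745 / 4674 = -1.02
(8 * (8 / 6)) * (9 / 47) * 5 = 480 / 47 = 10.21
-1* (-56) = 56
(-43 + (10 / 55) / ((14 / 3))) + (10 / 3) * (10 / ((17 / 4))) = -137908 / 3927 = -35.12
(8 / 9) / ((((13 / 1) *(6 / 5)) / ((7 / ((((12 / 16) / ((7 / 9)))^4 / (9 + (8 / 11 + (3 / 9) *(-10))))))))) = 18156938240 / 6155681103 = 2.95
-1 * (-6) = 6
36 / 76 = 9 / 19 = 0.47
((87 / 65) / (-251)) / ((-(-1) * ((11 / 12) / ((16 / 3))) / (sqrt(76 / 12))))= -1856 * sqrt(57) / 179465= -0.08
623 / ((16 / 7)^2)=30527 / 256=119.25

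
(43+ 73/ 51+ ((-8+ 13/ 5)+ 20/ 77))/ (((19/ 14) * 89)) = 1542962/ 4743255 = 0.33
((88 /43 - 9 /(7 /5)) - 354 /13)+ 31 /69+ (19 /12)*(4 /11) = -90844745 /2969967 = -30.59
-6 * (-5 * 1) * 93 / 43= 2790 / 43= 64.88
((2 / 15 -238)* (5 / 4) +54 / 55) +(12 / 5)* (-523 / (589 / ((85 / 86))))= -1247241736 / 4178955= -298.46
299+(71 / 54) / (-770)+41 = 14137129 / 41580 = 340.00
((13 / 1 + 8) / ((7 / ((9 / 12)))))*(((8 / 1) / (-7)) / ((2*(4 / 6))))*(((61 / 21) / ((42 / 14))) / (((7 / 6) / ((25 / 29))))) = -13725 / 9947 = -1.38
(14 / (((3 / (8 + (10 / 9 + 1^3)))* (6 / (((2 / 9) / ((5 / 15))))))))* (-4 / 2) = -2548 / 243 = -10.49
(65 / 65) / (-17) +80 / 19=1341 / 323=4.15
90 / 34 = 45 / 17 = 2.65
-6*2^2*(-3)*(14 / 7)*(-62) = -8928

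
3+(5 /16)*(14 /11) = 299 /88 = 3.40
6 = 6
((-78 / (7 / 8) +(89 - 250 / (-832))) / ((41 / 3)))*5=6885 / 119392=0.06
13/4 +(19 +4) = 105/4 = 26.25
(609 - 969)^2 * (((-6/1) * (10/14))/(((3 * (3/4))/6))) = -10368000/7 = -1481142.86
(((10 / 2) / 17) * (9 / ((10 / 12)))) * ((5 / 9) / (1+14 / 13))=130 / 153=0.85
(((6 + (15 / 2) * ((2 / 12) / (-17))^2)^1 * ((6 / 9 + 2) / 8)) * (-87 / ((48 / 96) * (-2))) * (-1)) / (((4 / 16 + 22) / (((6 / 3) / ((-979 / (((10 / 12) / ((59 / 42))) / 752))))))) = 42245315 / 3351673056336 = 0.00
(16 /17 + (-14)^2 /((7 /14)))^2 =44622400 /289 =154402.77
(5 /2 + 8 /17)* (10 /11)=505 /187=2.70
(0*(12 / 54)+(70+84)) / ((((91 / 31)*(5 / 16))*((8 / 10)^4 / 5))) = 2049.28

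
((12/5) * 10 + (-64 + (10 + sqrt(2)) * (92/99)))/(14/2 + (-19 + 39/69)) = 69920/26037 - 2116 * sqrt(2)/26037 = 2.57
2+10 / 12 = 17 / 6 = 2.83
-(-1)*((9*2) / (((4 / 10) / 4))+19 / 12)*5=10895 / 12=907.92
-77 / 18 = -4.28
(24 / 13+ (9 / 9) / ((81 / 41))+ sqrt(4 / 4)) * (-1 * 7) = -24710 / 1053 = -23.47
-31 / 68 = -0.46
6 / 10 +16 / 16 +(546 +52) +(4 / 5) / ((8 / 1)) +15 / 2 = 3036 / 5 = 607.20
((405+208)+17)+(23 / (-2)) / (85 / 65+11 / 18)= 280179 / 449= 624.01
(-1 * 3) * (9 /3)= -9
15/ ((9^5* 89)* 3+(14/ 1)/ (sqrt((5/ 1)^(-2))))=15/ 15766153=0.00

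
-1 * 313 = -313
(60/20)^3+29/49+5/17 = 23229/833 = 27.89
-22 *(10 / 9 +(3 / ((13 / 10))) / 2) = -5830 / 117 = -49.83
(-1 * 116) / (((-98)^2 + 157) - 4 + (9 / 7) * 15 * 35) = -29 / 2608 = -0.01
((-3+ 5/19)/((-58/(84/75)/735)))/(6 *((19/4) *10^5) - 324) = 0.00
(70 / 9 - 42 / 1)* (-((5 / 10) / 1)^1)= 154 / 9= 17.11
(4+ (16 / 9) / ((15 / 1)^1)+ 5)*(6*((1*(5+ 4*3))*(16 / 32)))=20927 / 45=465.04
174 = 174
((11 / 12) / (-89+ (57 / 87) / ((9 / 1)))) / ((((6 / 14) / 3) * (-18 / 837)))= 56637 / 16880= 3.36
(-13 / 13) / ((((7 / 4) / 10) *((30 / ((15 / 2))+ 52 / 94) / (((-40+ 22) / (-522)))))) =-940 / 21721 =-0.04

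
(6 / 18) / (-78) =-1 / 234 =-0.00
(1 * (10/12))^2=25/36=0.69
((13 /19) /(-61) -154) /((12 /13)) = -2320487 /13908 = -166.85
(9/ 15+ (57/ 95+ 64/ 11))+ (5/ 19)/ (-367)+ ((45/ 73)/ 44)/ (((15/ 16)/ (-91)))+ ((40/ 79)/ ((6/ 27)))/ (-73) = 12443977881/ 2211731005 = 5.63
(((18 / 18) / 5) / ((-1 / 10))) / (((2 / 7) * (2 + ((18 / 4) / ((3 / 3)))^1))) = -14 / 13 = -1.08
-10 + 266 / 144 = -587 / 72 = -8.15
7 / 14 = 1 / 2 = 0.50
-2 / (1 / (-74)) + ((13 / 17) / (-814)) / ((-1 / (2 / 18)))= 18432229 / 124542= 148.00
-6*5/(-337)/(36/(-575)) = -2875/2022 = -1.42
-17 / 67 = -0.25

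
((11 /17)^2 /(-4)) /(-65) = 121 /75140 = 0.00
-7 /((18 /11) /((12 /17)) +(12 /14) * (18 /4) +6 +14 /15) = -16170 /30281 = -0.53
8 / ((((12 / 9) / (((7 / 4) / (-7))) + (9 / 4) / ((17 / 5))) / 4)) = -6528 / 953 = -6.85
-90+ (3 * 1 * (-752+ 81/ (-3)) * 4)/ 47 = -13578/ 47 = -288.89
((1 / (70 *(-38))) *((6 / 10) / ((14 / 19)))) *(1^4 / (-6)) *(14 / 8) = 1 / 11200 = 0.00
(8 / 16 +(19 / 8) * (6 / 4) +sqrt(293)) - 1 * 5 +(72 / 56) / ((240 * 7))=-459 / 490 +sqrt(293)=16.18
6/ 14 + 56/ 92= 167/ 161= 1.04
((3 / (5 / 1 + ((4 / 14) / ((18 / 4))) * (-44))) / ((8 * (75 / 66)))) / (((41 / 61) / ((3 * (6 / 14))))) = 163053 / 569900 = 0.29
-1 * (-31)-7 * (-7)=80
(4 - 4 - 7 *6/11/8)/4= -21/176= -0.12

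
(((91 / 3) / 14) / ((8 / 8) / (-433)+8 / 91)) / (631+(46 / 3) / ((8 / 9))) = 1024478 / 26238567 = 0.04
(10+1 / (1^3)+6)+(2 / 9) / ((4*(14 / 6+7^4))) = 735421 / 43260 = 17.00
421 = 421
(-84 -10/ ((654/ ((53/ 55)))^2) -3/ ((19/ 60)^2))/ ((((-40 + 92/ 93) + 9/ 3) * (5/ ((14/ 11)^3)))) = 226303939430981188/ 173500221874706925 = 1.30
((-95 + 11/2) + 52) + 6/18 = -223/6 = -37.17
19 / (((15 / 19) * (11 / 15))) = 361 / 11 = 32.82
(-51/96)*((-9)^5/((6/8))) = 334611/8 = 41826.38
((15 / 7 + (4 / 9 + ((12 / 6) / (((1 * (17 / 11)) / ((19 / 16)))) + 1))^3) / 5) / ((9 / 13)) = 8.27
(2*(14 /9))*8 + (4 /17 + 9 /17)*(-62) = -3446 /153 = -22.52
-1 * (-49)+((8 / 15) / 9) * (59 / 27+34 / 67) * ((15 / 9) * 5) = 7374761 / 146529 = 50.33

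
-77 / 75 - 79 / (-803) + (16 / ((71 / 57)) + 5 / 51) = 873376483 / 72691575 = 12.01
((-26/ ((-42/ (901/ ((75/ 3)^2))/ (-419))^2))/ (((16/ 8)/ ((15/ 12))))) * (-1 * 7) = 1852767739693/ 78750000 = 23527.21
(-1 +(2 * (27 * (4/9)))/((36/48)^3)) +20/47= 23821/423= 56.31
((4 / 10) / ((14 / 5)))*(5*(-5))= -25 / 7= -3.57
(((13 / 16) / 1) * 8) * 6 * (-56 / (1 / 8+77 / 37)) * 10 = -6464640 / 653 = -9899.91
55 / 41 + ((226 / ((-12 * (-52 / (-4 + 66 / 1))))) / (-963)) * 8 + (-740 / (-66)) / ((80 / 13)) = 403385431 / 135505656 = 2.98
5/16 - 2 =-27/16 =-1.69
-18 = -18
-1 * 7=-7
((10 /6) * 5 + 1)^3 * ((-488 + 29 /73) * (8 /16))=-43410080 /219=-198219.54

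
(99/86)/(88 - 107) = -99/1634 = -0.06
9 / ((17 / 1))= 9 / 17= 0.53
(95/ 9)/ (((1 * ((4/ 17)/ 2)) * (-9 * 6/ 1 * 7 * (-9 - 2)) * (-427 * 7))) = -1615/ 223708716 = -0.00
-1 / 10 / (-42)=1 / 420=0.00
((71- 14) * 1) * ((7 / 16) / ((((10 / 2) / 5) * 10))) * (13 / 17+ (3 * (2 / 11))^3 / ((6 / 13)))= 10078341 / 3620320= 2.78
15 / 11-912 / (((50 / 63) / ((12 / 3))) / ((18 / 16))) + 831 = -1193136 / 275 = -4338.68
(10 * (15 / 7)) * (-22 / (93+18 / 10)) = -2750 / 553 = -4.97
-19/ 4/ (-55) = 19/ 220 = 0.09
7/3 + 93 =95.33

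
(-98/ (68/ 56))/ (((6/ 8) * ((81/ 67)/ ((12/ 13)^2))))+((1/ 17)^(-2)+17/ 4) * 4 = 85107647/ 77571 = 1097.16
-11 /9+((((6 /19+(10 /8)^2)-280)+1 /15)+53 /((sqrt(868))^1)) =-3820513 /13680+53 * sqrt(217) /434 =-277.48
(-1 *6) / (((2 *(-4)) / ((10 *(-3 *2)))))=-45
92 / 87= 1.06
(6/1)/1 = 6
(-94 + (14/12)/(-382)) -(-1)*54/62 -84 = -12585589/71052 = -177.13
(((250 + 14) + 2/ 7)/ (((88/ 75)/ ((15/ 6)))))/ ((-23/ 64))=-2775000/ 1771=-1566.91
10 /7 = 1.43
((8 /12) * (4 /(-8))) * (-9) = 3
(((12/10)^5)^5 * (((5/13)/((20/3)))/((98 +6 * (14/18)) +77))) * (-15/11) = -191904444202025484288/4594147205352783203125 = -0.04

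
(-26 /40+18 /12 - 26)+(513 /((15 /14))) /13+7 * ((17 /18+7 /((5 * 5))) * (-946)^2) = 89744102977 /11700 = 7670436.15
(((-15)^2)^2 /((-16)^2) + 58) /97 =2.64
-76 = -76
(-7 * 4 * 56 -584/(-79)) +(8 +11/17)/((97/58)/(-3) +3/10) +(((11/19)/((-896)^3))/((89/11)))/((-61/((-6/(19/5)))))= -1509168586908441260457/946666675876397056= -1594.19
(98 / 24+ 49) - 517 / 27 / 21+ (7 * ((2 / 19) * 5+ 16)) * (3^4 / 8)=13180487 / 10773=1223.47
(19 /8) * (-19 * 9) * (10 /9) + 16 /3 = -5351 /12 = -445.92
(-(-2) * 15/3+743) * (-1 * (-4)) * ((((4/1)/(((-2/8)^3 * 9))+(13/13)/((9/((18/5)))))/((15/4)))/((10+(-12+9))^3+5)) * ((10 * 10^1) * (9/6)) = -2534096/261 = -9709.18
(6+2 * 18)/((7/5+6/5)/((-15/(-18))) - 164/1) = -525/2011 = -0.26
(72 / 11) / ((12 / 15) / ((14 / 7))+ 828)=180 / 22781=0.01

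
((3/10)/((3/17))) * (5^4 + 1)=5321/5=1064.20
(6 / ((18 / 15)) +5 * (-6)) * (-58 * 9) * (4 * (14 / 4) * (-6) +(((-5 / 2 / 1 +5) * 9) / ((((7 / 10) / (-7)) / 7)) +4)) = -21597750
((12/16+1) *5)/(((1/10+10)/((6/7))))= 75/101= 0.74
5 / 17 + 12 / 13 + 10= 2479 / 221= 11.22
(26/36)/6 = 13/108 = 0.12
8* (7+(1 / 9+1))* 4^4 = 16611.56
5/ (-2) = -5/ 2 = -2.50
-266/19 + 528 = 514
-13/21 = -0.62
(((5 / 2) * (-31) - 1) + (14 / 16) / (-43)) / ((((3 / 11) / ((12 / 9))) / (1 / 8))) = -297121 / 6192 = -47.98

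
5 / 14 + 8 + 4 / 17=2045 / 238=8.59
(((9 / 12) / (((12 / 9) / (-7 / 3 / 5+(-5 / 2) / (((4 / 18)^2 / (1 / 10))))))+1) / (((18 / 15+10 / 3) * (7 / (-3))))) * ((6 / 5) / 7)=72927 / 2132480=0.03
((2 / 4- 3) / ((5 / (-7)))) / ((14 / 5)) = 5 / 4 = 1.25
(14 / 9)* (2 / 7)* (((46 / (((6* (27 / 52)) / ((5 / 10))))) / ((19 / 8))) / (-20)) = -4784 / 69255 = -0.07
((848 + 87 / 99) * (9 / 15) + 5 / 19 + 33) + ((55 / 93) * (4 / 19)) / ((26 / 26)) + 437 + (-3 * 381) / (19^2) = 976.55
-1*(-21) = 21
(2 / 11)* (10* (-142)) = -2840 / 11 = -258.18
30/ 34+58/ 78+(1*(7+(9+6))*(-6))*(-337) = 29493970/ 663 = 44485.63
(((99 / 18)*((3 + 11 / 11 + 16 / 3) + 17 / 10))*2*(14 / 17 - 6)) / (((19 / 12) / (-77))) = 49342832 / 1615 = 30552.84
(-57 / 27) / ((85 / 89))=-1691 / 765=-2.21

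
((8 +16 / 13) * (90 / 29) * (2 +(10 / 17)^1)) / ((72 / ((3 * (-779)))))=-15424200 / 6409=-2406.65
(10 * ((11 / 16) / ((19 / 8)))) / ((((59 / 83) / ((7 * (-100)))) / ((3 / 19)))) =-9586500 / 21299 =-450.09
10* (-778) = -7780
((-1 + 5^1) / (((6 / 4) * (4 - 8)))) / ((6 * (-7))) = 1 / 63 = 0.02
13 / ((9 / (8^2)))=832 / 9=92.44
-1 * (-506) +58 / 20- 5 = 5039 / 10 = 503.90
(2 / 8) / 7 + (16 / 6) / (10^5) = 4691 / 131250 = 0.04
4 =4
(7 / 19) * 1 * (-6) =-2.21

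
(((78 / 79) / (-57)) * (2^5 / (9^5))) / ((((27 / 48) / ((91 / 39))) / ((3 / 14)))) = -6656 / 797692941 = -0.00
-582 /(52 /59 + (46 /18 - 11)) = 154521 /2008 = 76.95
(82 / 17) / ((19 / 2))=164 / 323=0.51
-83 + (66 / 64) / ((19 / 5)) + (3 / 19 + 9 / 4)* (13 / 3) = -43955 / 608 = -72.29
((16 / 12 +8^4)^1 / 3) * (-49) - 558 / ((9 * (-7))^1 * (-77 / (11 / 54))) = -66923.13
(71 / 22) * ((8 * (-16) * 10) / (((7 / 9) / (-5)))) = 2044800 / 77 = 26555.84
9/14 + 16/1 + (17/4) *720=43073/14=3076.64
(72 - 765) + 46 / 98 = -33934 / 49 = -692.53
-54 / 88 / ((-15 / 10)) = 9 / 22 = 0.41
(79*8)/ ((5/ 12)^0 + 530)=632/ 531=1.19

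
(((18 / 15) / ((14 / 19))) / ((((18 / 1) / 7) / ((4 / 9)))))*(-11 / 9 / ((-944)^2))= -209 / 541365120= -0.00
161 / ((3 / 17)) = 2737 / 3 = 912.33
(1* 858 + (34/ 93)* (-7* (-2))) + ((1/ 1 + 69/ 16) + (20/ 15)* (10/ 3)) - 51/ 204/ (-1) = 3897631/ 4464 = 873.13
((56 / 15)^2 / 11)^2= 9834496 / 6125625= 1.61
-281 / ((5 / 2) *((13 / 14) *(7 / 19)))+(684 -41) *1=20439 / 65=314.45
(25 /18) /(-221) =-25 /3978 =-0.01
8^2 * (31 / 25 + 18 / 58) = 71936 / 725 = 99.22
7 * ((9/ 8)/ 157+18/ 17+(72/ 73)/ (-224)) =11582829/ 1558696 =7.43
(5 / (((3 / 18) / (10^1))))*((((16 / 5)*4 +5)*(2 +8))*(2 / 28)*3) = 80100 / 7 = 11442.86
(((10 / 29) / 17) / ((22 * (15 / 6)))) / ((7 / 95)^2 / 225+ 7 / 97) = 0.01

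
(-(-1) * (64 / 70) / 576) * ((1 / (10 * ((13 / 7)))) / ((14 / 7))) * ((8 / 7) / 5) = 1 / 102375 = 0.00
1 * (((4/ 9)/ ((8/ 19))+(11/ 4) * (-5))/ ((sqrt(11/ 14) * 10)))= -1.43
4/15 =0.27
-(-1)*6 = 6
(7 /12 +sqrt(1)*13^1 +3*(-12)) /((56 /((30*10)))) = -120.09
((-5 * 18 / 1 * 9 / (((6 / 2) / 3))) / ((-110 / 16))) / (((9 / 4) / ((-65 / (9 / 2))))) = -8320 / 11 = -756.36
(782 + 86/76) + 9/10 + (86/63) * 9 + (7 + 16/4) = 536866/665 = 807.32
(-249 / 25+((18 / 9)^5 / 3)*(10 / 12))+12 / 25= -133 / 225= -0.59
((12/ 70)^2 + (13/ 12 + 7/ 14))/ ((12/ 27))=71121/ 19600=3.63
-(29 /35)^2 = -841 /1225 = -0.69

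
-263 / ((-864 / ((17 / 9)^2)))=1.09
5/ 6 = 0.83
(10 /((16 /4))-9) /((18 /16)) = -5.78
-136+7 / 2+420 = 575 / 2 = 287.50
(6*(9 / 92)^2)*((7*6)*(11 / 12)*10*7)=654885 / 4232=154.75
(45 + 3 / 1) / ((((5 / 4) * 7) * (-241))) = -192 / 8435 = -0.02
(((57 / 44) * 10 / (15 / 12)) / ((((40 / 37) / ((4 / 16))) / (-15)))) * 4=-6327 / 44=-143.80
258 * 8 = 2064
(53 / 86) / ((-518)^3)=-53 / 11953297552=-0.00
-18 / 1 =-18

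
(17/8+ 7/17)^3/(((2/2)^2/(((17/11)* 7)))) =287445375/1627648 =176.60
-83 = -83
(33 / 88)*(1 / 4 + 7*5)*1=423 / 32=13.22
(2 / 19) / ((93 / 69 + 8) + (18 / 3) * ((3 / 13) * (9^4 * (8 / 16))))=299 / 12928759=0.00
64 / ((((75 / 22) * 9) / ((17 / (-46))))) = -0.77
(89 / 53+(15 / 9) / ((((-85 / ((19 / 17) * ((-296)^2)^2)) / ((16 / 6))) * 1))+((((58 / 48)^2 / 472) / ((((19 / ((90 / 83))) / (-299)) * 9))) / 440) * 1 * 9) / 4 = -129626156046737078674615 / 1155799641858048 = -112152791.32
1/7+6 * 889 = 37339/7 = 5334.14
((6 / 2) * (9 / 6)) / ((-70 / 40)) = -18 / 7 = -2.57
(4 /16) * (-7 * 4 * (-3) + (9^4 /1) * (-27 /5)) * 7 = -61854.45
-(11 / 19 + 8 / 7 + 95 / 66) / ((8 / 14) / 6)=-27749 / 836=-33.19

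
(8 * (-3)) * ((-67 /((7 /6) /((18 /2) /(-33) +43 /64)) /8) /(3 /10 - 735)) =-0.09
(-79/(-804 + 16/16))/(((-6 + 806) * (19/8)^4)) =0.00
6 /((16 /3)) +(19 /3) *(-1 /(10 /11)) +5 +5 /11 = -511 /1320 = -0.39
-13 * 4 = -52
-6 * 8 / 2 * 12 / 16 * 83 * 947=-1414818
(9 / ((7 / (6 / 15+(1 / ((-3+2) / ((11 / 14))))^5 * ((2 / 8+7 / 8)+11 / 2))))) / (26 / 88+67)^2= -1374291017 / 3056266898160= -0.00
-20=-20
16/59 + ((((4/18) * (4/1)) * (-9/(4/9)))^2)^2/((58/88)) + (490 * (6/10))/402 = 18258800559/114637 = 159274.93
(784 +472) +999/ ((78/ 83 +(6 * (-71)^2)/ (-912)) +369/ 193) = 1223.04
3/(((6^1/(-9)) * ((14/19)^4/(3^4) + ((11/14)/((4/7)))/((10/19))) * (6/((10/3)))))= -2111200200/2209277489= -0.96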